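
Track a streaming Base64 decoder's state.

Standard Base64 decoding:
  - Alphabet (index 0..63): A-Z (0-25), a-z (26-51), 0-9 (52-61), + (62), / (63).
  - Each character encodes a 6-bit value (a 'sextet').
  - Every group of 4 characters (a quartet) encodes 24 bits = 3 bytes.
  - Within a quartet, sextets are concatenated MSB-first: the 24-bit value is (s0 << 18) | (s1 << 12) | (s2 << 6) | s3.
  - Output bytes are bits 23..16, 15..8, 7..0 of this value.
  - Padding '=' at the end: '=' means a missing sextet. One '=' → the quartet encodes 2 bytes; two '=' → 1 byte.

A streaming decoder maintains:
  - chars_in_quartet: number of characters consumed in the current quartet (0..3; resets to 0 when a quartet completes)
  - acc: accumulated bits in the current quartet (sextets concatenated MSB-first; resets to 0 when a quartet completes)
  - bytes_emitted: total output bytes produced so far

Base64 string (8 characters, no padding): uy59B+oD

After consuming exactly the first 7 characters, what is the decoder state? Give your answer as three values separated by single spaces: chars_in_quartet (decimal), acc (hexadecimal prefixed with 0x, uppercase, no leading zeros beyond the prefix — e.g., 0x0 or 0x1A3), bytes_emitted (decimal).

After char 0 ('u'=46): chars_in_quartet=1 acc=0x2E bytes_emitted=0
After char 1 ('y'=50): chars_in_quartet=2 acc=0xBB2 bytes_emitted=0
After char 2 ('5'=57): chars_in_quartet=3 acc=0x2ECB9 bytes_emitted=0
After char 3 ('9'=61): chars_in_quartet=4 acc=0xBB2E7D -> emit BB 2E 7D, reset; bytes_emitted=3
After char 4 ('B'=1): chars_in_quartet=1 acc=0x1 bytes_emitted=3
After char 5 ('+'=62): chars_in_quartet=2 acc=0x7E bytes_emitted=3
After char 6 ('o'=40): chars_in_quartet=3 acc=0x1FA8 bytes_emitted=3

Answer: 3 0x1FA8 3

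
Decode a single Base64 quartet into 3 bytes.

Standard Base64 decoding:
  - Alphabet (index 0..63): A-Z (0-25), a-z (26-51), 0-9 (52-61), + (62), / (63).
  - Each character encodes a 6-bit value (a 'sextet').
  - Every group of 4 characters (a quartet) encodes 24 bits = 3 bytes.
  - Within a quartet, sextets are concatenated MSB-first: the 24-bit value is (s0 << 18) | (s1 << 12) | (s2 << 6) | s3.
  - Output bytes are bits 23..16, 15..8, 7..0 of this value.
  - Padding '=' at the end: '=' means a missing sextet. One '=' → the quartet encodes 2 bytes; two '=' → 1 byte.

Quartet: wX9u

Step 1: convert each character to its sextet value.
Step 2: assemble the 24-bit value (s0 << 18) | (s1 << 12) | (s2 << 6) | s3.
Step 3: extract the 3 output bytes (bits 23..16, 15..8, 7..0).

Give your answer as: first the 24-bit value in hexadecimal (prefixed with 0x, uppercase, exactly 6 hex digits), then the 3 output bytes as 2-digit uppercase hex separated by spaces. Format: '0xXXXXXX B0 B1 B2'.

Answer: 0xC17F6E C1 7F 6E

Derivation:
Sextets: w=48, X=23, 9=61, u=46
24-bit: (48<<18) | (23<<12) | (61<<6) | 46
      = 0xC00000 | 0x017000 | 0x000F40 | 0x00002E
      = 0xC17F6E
Bytes: (v>>16)&0xFF=C1, (v>>8)&0xFF=7F, v&0xFF=6E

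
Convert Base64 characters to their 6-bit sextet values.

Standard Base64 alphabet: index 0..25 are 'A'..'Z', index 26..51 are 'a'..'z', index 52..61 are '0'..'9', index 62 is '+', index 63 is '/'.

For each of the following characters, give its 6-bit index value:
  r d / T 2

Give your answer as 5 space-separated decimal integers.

'r': a..z range, 26 + ord('r') − ord('a') = 43
'd': a..z range, 26 + ord('d') − ord('a') = 29
'/': index 63
'T': A..Z range, ord('T') − ord('A') = 19
'2': 0..9 range, 52 + ord('2') − ord('0') = 54

Answer: 43 29 63 19 54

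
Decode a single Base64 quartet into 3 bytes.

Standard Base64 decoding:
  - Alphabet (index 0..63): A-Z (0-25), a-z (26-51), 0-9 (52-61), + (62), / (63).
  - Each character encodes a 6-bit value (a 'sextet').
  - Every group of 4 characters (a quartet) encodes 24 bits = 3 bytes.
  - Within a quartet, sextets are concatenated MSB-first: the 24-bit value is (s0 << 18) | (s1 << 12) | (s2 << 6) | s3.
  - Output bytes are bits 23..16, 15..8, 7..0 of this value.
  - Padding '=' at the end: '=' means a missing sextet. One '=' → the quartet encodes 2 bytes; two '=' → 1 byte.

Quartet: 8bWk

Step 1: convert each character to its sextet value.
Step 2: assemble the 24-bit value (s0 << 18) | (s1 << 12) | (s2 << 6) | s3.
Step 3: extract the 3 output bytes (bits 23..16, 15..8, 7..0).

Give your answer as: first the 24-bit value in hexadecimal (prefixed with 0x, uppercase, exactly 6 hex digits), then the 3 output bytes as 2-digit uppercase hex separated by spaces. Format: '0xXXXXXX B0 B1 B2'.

Sextets: 8=60, b=27, W=22, k=36
24-bit: (60<<18) | (27<<12) | (22<<6) | 36
      = 0xF00000 | 0x01B000 | 0x000580 | 0x000024
      = 0xF1B5A4
Bytes: (v>>16)&0xFF=F1, (v>>8)&0xFF=B5, v&0xFF=A4

Answer: 0xF1B5A4 F1 B5 A4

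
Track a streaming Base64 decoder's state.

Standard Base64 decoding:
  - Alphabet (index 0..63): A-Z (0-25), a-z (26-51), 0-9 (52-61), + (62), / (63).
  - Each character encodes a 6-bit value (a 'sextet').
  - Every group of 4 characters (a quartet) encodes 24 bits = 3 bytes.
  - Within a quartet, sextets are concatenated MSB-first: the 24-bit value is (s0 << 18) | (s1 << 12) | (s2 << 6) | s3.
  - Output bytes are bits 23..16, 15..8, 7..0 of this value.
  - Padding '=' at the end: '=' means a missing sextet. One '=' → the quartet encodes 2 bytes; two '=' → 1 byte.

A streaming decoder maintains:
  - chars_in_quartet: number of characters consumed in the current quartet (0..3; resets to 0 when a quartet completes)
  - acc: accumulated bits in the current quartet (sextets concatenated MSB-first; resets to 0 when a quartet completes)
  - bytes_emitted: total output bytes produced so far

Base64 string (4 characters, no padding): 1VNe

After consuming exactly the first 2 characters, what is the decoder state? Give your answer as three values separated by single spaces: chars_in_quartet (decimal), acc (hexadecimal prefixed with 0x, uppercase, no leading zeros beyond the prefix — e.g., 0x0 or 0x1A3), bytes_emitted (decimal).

Answer: 2 0xD55 0

Derivation:
After char 0 ('1'=53): chars_in_quartet=1 acc=0x35 bytes_emitted=0
After char 1 ('V'=21): chars_in_quartet=2 acc=0xD55 bytes_emitted=0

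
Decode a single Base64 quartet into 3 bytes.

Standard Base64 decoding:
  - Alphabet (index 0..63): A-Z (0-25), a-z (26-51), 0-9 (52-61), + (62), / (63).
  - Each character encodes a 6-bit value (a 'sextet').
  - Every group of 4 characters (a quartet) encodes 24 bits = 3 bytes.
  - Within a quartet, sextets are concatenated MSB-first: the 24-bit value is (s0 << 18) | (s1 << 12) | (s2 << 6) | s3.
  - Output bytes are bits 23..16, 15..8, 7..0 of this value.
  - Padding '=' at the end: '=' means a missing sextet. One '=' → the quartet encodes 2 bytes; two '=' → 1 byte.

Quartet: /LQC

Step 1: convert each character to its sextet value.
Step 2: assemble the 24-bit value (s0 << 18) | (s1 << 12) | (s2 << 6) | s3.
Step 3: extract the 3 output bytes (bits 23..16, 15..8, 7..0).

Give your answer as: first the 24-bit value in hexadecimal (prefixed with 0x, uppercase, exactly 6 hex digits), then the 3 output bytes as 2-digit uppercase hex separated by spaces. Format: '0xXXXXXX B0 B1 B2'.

Answer: 0xFCB402 FC B4 02

Derivation:
Sextets: /=63, L=11, Q=16, C=2
24-bit: (63<<18) | (11<<12) | (16<<6) | 2
      = 0xFC0000 | 0x00B000 | 0x000400 | 0x000002
      = 0xFCB402
Bytes: (v>>16)&0xFF=FC, (v>>8)&0xFF=B4, v&0xFF=02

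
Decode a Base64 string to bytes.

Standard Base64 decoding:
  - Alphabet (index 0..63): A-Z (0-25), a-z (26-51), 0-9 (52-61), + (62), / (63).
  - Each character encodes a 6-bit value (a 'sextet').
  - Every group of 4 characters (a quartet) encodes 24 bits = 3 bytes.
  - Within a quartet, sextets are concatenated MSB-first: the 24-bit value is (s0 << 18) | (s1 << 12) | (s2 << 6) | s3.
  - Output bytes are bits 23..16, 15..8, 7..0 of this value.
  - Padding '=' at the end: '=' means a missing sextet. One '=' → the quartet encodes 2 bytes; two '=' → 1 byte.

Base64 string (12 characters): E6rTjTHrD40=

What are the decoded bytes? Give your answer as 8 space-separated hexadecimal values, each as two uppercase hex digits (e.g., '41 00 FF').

Answer: 13 AA D3 8D 31 EB 0F 8D

Derivation:
After char 0 ('E'=4): chars_in_quartet=1 acc=0x4 bytes_emitted=0
After char 1 ('6'=58): chars_in_quartet=2 acc=0x13A bytes_emitted=0
After char 2 ('r'=43): chars_in_quartet=3 acc=0x4EAB bytes_emitted=0
After char 3 ('T'=19): chars_in_quartet=4 acc=0x13AAD3 -> emit 13 AA D3, reset; bytes_emitted=3
After char 4 ('j'=35): chars_in_quartet=1 acc=0x23 bytes_emitted=3
After char 5 ('T'=19): chars_in_quartet=2 acc=0x8D3 bytes_emitted=3
After char 6 ('H'=7): chars_in_quartet=3 acc=0x234C7 bytes_emitted=3
After char 7 ('r'=43): chars_in_quartet=4 acc=0x8D31EB -> emit 8D 31 EB, reset; bytes_emitted=6
After char 8 ('D'=3): chars_in_quartet=1 acc=0x3 bytes_emitted=6
After char 9 ('4'=56): chars_in_quartet=2 acc=0xF8 bytes_emitted=6
After char 10 ('0'=52): chars_in_quartet=3 acc=0x3E34 bytes_emitted=6
Padding '=': partial quartet acc=0x3E34 -> emit 0F 8D; bytes_emitted=8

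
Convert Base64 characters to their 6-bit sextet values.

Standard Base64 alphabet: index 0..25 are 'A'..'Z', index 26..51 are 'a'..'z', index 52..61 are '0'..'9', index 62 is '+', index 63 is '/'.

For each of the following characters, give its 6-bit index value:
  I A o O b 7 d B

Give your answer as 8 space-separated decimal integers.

'I': A..Z range, ord('I') − ord('A') = 8
'A': A..Z range, ord('A') − ord('A') = 0
'o': a..z range, 26 + ord('o') − ord('a') = 40
'O': A..Z range, ord('O') − ord('A') = 14
'b': a..z range, 26 + ord('b') − ord('a') = 27
'7': 0..9 range, 52 + ord('7') − ord('0') = 59
'd': a..z range, 26 + ord('d') − ord('a') = 29
'B': A..Z range, ord('B') − ord('A') = 1

Answer: 8 0 40 14 27 59 29 1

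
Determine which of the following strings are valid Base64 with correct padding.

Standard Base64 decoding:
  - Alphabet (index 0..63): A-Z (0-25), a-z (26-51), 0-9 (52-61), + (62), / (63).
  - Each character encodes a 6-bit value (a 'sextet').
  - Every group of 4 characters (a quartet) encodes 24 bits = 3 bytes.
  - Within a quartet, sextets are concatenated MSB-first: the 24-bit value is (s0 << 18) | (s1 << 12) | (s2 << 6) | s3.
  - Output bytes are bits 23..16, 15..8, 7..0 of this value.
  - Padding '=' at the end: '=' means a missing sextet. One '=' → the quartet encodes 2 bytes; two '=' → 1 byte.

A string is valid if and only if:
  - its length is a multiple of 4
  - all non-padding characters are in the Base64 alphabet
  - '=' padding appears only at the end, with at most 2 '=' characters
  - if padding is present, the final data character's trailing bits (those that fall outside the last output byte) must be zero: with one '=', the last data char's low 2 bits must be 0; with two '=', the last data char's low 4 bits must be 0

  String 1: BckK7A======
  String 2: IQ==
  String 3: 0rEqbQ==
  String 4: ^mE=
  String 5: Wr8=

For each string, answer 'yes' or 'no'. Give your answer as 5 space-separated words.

Answer: no yes yes no yes

Derivation:
String 1: 'BckK7A======' → invalid (6 pad chars (max 2))
String 2: 'IQ==' → valid
String 3: '0rEqbQ==' → valid
String 4: '^mE=' → invalid (bad char(s): ['^'])
String 5: 'Wr8=' → valid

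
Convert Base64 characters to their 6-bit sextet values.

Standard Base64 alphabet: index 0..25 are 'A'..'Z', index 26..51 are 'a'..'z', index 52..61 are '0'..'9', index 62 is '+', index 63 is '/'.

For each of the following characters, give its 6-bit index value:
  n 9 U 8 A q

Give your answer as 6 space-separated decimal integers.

'n': a..z range, 26 + ord('n') − ord('a') = 39
'9': 0..9 range, 52 + ord('9') − ord('0') = 61
'U': A..Z range, ord('U') − ord('A') = 20
'8': 0..9 range, 52 + ord('8') − ord('0') = 60
'A': A..Z range, ord('A') − ord('A') = 0
'q': a..z range, 26 + ord('q') − ord('a') = 42

Answer: 39 61 20 60 0 42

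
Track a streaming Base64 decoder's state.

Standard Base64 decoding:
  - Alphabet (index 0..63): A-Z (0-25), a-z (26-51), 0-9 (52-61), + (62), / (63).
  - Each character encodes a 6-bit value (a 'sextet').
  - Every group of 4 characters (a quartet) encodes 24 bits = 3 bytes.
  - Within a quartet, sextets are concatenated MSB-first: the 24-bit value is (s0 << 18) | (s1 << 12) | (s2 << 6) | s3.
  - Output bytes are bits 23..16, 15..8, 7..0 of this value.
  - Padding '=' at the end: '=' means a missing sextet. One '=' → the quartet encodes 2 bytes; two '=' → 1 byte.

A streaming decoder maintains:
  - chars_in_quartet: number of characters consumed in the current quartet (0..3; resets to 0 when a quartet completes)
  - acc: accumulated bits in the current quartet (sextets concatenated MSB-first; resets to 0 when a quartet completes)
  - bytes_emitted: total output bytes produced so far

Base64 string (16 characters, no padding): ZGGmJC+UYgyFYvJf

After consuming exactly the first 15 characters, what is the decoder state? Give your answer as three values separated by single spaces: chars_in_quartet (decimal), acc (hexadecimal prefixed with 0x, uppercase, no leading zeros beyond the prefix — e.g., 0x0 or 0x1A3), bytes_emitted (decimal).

Answer: 3 0x18BC9 9

Derivation:
After char 0 ('Z'=25): chars_in_quartet=1 acc=0x19 bytes_emitted=0
After char 1 ('G'=6): chars_in_quartet=2 acc=0x646 bytes_emitted=0
After char 2 ('G'=6): chars_in_quartet=3 acc=0x19186 bytes_emitted=0
After char 3 ('m'=38): chars_in_quartet=4 acc=0x6461A6 -> emit 64 61 A6, reset; bytes_emitted=3
After char 4 ('J'=9): chars_in_quartet=1 acc=0x9 bytes_emitted=3
After char 5 ('C'=2): chars_in_quartet=2 acc=0x242 bytes_emitted=3
After char 6 ('+'=62): chars_in_quartet=3 acc=0x90BE bytes_emitted=3
After char 7 ('U'=20): chars_in_quartet=4 acc=0x242F94 -> emit 24 2F 94, reset; bytes_emitted=6
After char 8 ('Y'=24): chars_in_quartet=1 acc=0x18 bytes_emitted=6
After char 9 ('g'=32): chars_in_quartet=2 acc=0x620 bytes_emitted=6
After char 10 ('y'=50): chars_in_quartet=3 acc=0x18832 bytes_emitted=6
After char 11 ('F'=5): chars_in_quartet=4 acc=0x620C85 -> emit 62 0C 85, reset; bytes_emitted=9
After char 12 ('Y'=24): chars_in_quartet=1 acc=0x18 bytes_emitted=9
After char 13 ('v'=47): chars_in_quartet=2 acc=0x62F bytes_emitted=9
After char 14 ('J'=9): chars_in_quartet=3 acc=0x18BC9 bytes_emitted=9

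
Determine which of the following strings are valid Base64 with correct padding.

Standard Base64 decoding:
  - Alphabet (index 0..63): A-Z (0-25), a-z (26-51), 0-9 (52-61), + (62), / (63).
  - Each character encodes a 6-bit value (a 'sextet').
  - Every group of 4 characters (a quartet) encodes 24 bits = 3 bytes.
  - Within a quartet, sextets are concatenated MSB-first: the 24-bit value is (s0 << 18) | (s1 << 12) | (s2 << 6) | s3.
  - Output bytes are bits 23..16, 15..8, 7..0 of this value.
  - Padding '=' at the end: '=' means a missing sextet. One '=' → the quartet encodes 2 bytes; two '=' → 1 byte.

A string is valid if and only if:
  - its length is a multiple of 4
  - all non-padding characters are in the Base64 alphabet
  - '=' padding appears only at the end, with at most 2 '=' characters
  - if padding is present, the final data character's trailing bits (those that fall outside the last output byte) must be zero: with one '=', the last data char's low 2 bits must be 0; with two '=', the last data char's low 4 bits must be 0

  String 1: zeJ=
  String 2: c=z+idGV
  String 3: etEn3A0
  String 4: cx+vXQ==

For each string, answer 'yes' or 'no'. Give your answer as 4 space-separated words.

Answer: no no no yes

Derivation:
String 1: 'zeJ=' → invalid (bad trailing bits)
String 2: 'c=z+idGV' → invalid (bad char(s): ['=']; '=' in middle)
String 3: 'etEn3A0' → invalid (len=7 not mult of 4)
String 4: 'cx+vXQ==' → valid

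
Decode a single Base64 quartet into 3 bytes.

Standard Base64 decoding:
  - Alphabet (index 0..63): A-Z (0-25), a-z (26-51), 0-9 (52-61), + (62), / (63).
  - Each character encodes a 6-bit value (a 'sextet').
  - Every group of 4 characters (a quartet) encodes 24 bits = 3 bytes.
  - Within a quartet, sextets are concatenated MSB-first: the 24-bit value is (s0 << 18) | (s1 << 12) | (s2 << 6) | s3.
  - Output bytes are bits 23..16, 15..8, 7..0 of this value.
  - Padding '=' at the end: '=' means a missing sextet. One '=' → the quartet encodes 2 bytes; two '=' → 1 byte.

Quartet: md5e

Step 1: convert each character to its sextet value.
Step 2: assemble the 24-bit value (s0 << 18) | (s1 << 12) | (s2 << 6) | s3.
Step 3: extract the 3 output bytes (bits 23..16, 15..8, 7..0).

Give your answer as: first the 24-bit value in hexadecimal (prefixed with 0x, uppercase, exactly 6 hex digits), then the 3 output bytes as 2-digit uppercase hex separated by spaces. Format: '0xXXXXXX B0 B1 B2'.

Sextets: m=38, d=29, 5=57, e=30
24-bit: (38<<18) | (29<<12) | (57<<6) | 30
      = 0x980000 | 0x01D000 | 0x000E40 | 0x00001E
      = 0x99DE5E
Bytes: (v>>16)&0xFF=99, (v>>8)&0xFF=DE, v&0xFF=5E

Answer: 0x99DE5E 99 DE 5E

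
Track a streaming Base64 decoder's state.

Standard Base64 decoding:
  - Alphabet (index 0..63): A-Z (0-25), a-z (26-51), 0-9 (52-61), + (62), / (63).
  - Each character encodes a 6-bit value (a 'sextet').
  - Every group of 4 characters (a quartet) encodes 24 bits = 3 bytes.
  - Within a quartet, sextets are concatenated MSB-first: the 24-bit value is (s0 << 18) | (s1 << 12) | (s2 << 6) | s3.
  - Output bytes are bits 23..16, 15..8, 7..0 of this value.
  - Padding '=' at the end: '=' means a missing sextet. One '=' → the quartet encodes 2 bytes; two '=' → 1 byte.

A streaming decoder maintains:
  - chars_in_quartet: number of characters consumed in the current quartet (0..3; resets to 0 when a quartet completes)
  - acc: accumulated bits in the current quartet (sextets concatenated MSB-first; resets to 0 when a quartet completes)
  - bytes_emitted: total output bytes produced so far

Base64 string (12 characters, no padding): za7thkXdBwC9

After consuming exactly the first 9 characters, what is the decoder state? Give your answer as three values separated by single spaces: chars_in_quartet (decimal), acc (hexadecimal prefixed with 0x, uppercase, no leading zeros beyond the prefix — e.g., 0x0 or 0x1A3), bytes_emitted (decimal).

After char 0 ('z'=51): chars_in_quartet=1 acc=0x33 bytes_emitted=0
After char 1 ('a'=26): chars_in_quartet=2 acc=0xCDA bytes_emitted=0
After char 2 ('7'=59): chars_in_quartet=3 acc=0x336BB bytes_emitted=0
After char 3 ('t'=45): chars_in_quartet=4 acc=0xCDAEED -> emit CD AE ED, reset; bytes_emitted=3
After char 4 ('h'=33): chars_in_quartet=1 acc=0x21 bytes_emitted=3
After char 5 ('k'=36): chars_in_quartet=2 acc=0x864 bytes_emitted=3
After char 6 ('X'=23): chars_in_quartet=3 acc=0x21917 bytes_emitted=3
After char 7 ('d'=29): chars_in_quartet=4 acc=0x8645DD -> emit 86 45 DD, reset; bytes_emitted=6
After char 8 ('B'=1): chars_in_quartet=1 acc=0x1 bytes_emitted=6

Answer: 1 0x1 6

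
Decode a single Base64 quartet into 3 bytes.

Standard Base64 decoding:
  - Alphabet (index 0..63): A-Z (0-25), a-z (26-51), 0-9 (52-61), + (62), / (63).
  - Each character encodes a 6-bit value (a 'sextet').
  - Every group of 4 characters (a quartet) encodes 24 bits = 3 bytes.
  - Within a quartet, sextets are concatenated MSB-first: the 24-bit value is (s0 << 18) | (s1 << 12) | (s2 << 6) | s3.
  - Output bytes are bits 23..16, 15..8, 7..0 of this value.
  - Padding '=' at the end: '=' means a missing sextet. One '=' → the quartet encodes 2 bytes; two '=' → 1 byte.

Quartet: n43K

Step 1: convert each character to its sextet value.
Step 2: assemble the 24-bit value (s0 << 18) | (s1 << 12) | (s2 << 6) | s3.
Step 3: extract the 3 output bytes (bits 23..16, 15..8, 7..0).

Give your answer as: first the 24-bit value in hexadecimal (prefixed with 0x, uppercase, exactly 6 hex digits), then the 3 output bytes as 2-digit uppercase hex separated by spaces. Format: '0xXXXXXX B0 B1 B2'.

Sextets: n=39, 4=56, 3=55, K=10
24-bit: (39<<18) | (56<<12) | (55<<6) | 10
      = 0x9C0000 | 0x038000 | 0x000DC0 | 0x00000A
      = 0x9F8DCA
Bytes: (v>>16)&0xFF=9F, (v>>8)&0xFF=8D, v&0xFF=CA

Answer: 0x9F8DCA 9F 8D CA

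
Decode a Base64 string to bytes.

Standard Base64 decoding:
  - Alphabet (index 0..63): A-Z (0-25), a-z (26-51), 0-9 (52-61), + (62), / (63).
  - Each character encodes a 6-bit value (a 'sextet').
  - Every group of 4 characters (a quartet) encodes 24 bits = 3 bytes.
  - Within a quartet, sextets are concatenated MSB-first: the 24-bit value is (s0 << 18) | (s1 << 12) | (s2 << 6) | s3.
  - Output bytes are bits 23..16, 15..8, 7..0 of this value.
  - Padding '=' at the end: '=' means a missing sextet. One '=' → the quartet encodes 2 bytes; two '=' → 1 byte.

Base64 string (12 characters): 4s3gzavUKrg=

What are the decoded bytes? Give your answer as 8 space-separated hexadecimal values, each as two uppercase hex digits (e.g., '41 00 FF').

Answer: E2 CD E0 CD AB D4 2A B8

Derivation:
After char 0 ('4'=56): chars_in_quartet=1 acc=0x38 bytes_emitted=0
After char 1 ('s'=44): chars_in_quartet=2 acc=0xE2C bytes_emitted=0
After char 2 ('3'=55): chars_in_quartet=3 acc=0x38B37 bytes_emitted=0
After char 3 ('g'=32): chars_in_quartet=4 acc=0xE2CDE0 -> emit E2 CD E0, reset; bytes_emitted=3
After char 4 ('z'=51): chars_in_quartet=1 acc=0x33 bytes_emitted=3
After char 5 ('a'=26): chars_in_quartet=2 acc=0xCDA bytes_emitted=3
After char 6 ('v'=47): chars_in_quartet=3 acc=0x336AF bytes_emitted=3
After char 7 ('U'=20): chars_in_quartet=4 acc=0xCDABD4 -> emit CD AB D4, reset; bytes_emitted=6
After char 8 ('K'=10): chars_in_quartet=1 acc=0xA bytes_emitted=6
After char 9 ('r'=43): chars_in_quartet=2 acc=0x2AB bytes_emitted=6
After char 10 ('g'=32): chars_in_quartet=3 acc=0xAAE0 bytes_emitted=6
Padding '=': partial quartet acc=0xAAE0 -> emit 2A B8; bytes_emitted=8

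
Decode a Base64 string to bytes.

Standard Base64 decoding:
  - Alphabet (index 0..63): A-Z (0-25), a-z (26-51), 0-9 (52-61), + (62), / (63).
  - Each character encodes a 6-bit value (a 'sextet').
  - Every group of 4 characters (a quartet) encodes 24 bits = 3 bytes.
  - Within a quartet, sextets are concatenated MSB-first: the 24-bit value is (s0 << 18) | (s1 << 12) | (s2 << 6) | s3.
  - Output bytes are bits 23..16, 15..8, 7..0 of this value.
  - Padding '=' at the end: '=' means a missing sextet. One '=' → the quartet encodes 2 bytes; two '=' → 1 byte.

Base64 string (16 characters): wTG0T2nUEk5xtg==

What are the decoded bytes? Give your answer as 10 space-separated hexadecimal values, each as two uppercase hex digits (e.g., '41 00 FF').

After char 0 ('w'=48): chars_in_quartet=1 acc=0x30 bytes_emitted=0
After char 1 ('T'=19): chars_in_quartet=2 acc=0xC13 bytes_emitted=0
After char 2 ('G'=6): chars_in_quartet=3 acc=0x304C6 bytes_emitted=0
After char 3 ('0'=52): chars_in_quartet=4 acc=0xC131B4 -> emit C1 31 B4, reset; bytes_emitted=3
After char 4 ('T'=19): chars_in_quartet=1 acc=0x13 bytes_emitted=3
After char 5 ('2'=54): chars_in_quartet=2 acc=0x4F6 bytes_emitted=3
After char 6 ('n'=39): chars_in_quartet=3 acc=0x13DA7 bytes_emitted=3
After char 7 ('U'=20): chars_in_quartet=4 acc=0x4F69D4 -> emit 4F 69 D4, reset; bytes_emitted=6
After char 8 ('E'=4): chars_in_quartet=1 acc=0x4 bytes_emitted=6
After char 9 ('k'=36): chars_in_quartet=2 acc=0x124 bytes_emitted=6
After char 10 ('5'=57): chars_in_quartet=3 acc=0x4939 bytes_emitted=6
After char 11 ('x'=49): chars_in_quartet=4 acc=0x124E71 -> emit 12 4E 71, reset; bytes_emitted=9
After char 12 ('t'=45): chars_in_quartet=1 acc=0x2D bytes_emitted=9
After char 13 ('g'=32): chars_in_quartet=2 acc=0xB60 bytes_emitted=9
Padding '==': partial quartet acc=0xB60 -> emit B6; bytes_emitted=10

Answer: C1 31 B4 4F 69 D4 12 4E 71 B6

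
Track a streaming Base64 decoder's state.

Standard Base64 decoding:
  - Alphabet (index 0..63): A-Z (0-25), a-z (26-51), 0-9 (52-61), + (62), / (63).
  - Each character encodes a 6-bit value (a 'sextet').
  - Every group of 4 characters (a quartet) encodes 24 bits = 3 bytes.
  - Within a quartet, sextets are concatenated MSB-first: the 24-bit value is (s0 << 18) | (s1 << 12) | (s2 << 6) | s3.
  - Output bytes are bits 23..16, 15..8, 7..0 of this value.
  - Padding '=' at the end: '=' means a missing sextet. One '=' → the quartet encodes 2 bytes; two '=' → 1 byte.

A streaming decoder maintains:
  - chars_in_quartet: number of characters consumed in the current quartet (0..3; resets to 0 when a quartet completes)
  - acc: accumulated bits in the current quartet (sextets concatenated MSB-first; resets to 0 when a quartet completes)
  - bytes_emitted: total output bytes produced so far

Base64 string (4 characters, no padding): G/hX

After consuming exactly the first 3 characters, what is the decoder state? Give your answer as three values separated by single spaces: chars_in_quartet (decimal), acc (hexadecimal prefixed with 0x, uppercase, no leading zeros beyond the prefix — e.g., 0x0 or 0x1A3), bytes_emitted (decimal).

Answer: 3 0x6FE1 0

Derivation:
After char 0 ('G'=6): chars_in_quartet=1 acc=0x6 bytes_emitted=0
After char 1 ('/'=63): chars_in_quartet=2 acc=0x1BF bytes_emitted=0
After char 2 ('h'=33): chars_in_quartet=3 acc=0x6FE1 bytes_emitted=0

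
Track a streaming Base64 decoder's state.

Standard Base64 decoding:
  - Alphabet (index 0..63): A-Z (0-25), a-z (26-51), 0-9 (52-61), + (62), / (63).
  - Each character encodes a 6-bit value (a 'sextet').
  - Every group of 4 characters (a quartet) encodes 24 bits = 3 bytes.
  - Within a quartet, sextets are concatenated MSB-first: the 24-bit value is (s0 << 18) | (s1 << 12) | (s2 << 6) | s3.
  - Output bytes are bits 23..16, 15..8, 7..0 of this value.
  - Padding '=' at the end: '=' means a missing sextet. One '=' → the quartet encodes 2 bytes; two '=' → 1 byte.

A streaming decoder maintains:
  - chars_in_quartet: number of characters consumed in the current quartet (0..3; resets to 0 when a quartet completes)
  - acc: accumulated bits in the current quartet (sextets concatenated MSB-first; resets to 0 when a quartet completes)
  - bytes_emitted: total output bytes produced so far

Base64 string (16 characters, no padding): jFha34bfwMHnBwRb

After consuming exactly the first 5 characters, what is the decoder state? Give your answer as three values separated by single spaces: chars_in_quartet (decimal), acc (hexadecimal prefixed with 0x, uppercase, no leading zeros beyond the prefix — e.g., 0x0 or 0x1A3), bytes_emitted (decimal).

After char 0 ('j'=35): chars_in_quartet=1 acc=0x23 bytes_emitted=0
After char 1 ('F'=5): chars_in_quartet=2 acc=0x8C5 bytes_emitted=0
After char 2 ('h'=33): chars_in_quartet=3 acc=0x23161 bytes_emitted=0
After char 3 ('a'=26): chars_in_quartet=4 acc=0x8C585A -> emit 8C 58 5A, reset; bytes_emitted=3
After char 4 ('3'=55): chars_in_quartet=1 acc=0x37 bytes_emitted=3

Answer: 1 0x37 3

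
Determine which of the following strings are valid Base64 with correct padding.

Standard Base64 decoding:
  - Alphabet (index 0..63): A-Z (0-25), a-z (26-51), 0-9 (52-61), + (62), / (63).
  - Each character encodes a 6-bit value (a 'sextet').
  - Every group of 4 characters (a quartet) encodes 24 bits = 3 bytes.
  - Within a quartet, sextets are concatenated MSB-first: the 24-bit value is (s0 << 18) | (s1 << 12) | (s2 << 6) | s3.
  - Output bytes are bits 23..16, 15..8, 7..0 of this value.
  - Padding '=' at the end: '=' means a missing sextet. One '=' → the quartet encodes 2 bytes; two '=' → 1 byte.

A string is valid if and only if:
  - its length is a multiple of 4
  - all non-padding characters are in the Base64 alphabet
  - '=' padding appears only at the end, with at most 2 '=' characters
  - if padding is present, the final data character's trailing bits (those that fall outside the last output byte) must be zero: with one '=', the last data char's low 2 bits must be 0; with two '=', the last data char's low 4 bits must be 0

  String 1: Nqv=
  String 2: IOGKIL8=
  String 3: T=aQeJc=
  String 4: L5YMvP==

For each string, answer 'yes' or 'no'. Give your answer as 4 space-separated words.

Answer: no yes no no

Derivation:
String 1: 'Nqv=' → invalid (bad trailing bits)
String 2: 'IOGKIL8=' → valid
String 3: 'T=aQeJc=' → invalid (bad char(s): ['=']; '=' in middle)
String 4: 'L5YMvP==' → invalid (bad trailing bits)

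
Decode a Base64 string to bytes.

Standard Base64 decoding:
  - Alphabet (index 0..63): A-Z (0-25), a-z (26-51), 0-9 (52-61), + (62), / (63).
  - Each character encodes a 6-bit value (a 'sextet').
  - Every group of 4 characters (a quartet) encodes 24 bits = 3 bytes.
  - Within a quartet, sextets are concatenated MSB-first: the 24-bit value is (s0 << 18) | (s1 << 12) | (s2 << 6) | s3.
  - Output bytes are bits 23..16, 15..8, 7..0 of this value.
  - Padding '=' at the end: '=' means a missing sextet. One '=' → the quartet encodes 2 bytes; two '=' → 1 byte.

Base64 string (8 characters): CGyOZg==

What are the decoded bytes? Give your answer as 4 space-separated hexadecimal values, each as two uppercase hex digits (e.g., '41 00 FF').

Answer: 08 6C 8E 66

Derivation:
After char 0 ('C'=2): chars_in_quartet=1 acc=0x2 bytes_emitted=0
After char 1 ('G'=6): chars_in_quartet=2 acc=0x86 bytes_emitted=0
After char 2 ('y'=50): chars_in_quartet=3 acc=0x21B2 bytes_emitted=0
After char 3 ('O'=14): chars_in_quartet=4 acc=0x86C8E -> emit 08 6C 8E, reset; bytes_emitted=3
After char 4 ('Z'=25): chars_in_quartet=1 acc=0x19 bytes_emitted=3
After char 5 ('g'=32): chars_in_quartet=2 acc=0x660 bytes_emitted=3
Padding '==': partial quartet acc=0x660 -> emit 66; bytes_emitted=4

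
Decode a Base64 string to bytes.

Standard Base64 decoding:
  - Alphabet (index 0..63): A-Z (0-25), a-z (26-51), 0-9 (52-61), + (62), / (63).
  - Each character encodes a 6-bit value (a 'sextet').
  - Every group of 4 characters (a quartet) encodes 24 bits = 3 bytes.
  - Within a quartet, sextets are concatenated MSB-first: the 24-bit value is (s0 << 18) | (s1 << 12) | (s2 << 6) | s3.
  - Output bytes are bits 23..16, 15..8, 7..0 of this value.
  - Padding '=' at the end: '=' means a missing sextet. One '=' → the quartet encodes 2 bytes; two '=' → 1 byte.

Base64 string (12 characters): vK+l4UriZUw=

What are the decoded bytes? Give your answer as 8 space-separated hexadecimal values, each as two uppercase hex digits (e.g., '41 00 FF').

Answer: BC AF A5 E1 4A E2 65 4C

Derivation:
After char 0 ('v'=47): chars_in_quartet=1 acc=0x2F bytes_emitted=0
After char 1 ('K'=10): chars_in_quartet=2 acc=0xBCA bytes_emitted=0
After char 2 ('+'=62): chars_in_quartet=3 acc=0x2F2BE bytes_emitted=0
After char 3 ('l'=37): chars_in_quartet=4 acc=0xBCAFA5 -> emit BC AF A5, reset; bytes_emitted=3
After char 4 ('4'=56): chars_in_quartet=1 acc=0x38 bytes_emitted=3
After char 5 ('U'=20): chars_in_quartet=2 acc=0xE14 bytes_emitted=3
After char 6 ('r'=43): chars_in_quartet=3 acc=0x3852B bytes_emitted=3
After char 7 ('i'=34): chars_in_quartet=4 acc=0xE14AE2 -> emit E1 4A E2, reset; bytes_emitted=6
After char 8 ('Z'=25): chars_in_quartet=1 acc=0x19 bytes_emitted=6
After char 9 ('U'=20): chars_in_quartet=2 acc=0x654 bytes_emitted=6
After char 10 ('w'=48): chars_in_quartet=3 acc=0x19530 bytes_emitted=6
Padding '=': partial quartet acc=0x19530 -> emit 65 4C; bytes_emitted=8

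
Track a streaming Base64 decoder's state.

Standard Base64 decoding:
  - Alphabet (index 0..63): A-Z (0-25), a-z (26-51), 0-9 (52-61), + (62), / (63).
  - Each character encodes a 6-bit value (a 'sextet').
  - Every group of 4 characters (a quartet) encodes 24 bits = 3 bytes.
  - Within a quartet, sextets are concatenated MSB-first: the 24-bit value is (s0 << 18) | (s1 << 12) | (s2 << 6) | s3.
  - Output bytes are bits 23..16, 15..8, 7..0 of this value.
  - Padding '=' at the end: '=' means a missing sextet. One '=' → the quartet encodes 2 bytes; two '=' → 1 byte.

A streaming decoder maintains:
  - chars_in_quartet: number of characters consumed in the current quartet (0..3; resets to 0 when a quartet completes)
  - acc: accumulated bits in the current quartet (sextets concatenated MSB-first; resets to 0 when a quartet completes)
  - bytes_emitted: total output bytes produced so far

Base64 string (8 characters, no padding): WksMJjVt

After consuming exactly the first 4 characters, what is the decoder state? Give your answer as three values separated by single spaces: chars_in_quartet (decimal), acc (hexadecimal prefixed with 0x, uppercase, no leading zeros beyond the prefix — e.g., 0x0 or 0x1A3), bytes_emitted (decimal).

After char 0 ('W'=22): chars_in_quartet=1 acc=0x16 bytes_emitted=0
After char 1 ('k'=36): chars_in_quartet=2 acc=0x5A4 bytes_emitted=0
After char 2 ('s'=44): chars_in_quartet=3 acc=0x1692C bytes_emitted=0
After char 3 ('M'=12): chars_in_quartet=4 acc=0x5A4B0C -> emit 5A 4B 0C, reset; bytes_emitted=3

Answer: 0 0x0 3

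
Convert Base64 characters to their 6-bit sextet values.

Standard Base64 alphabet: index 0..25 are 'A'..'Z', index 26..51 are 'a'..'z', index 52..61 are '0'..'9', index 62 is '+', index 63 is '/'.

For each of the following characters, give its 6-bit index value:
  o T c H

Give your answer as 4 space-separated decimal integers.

Answer: 40 19 28 7

Derivation:
'o': a..z range, 26 + ord('o') − ord('a') = 40
'T': A..Z range, ord('T') − ord('A') = 19
'c': a..z range, 26 + ord('c') − ord('a') = 28
'H': A..Z range, ord('H') − ord('A') = 7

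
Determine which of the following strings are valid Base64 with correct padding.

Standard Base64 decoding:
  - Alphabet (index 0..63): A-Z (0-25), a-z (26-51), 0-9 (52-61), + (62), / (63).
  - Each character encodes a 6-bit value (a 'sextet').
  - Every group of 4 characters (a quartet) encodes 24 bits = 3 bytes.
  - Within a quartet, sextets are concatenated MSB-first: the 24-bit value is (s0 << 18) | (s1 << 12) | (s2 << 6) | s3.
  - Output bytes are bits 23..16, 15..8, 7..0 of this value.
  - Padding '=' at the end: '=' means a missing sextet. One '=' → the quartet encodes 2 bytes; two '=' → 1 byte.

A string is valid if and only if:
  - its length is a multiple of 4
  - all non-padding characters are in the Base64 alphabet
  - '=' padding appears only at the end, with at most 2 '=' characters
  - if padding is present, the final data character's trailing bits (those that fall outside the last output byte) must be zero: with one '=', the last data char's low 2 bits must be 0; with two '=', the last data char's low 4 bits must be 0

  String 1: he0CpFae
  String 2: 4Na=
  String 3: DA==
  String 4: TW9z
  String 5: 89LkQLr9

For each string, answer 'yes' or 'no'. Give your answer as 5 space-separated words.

Answer: yes no yes yes yes

Derivation:
String 1: 'he0CpFae' → valid
String 2: '4Na=' → invalid (bad trailing bits)
String 3: 'DA==' → valid
String 4: 'TW9z' → valid
String 5: '89LkQLr9' → valid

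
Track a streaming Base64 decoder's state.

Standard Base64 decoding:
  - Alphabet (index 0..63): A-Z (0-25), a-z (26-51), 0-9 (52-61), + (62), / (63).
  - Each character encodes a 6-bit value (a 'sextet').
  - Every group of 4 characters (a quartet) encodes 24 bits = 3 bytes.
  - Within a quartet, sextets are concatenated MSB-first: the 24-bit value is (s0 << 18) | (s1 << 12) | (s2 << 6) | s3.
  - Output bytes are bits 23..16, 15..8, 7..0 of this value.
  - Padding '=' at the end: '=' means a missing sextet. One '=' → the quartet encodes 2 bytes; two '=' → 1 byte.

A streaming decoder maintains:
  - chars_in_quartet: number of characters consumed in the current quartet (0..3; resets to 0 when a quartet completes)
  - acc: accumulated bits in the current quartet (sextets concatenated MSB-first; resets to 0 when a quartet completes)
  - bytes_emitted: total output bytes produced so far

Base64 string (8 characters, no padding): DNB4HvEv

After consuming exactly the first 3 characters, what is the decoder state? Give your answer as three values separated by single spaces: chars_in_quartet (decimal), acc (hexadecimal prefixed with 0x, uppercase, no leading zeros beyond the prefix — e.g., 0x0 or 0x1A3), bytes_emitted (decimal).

After char 0 ('D'=3): chars_in_quartet=1 acc=0x3 bytes_emitted=0
After char 1 ('N'=13): chars_in_quartet=2 acc=0xCD bytes_emitted=0
After char 2 ('B'=1): chars_in_quartet=3 acc=0x3341 bytes_emitted=0

Answer: 3 0x3341 0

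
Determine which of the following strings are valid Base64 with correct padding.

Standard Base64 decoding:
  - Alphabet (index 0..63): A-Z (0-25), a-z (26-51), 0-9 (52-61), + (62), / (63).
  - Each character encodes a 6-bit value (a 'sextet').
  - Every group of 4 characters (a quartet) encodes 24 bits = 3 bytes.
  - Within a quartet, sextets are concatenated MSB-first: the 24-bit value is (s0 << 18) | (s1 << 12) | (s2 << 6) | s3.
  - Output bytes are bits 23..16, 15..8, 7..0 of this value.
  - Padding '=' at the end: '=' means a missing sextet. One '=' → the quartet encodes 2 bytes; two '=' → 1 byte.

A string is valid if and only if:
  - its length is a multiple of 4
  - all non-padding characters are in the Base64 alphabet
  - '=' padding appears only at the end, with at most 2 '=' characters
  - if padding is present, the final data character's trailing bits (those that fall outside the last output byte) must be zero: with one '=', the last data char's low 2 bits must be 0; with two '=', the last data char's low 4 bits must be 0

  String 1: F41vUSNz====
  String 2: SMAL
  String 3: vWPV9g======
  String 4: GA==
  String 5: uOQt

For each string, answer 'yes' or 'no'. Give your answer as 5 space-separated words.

String 1: 'F41vUSNz====' → invalid (4 pad chars (max 2))
String 2: 'SMAL' → valid
String 3: 'vWPV9g======' → invalid (6 pad chars (max 2))
String 4: 'GA==' → valid
String 5: 'uOQt' → valid

Answer: no yes no yes yes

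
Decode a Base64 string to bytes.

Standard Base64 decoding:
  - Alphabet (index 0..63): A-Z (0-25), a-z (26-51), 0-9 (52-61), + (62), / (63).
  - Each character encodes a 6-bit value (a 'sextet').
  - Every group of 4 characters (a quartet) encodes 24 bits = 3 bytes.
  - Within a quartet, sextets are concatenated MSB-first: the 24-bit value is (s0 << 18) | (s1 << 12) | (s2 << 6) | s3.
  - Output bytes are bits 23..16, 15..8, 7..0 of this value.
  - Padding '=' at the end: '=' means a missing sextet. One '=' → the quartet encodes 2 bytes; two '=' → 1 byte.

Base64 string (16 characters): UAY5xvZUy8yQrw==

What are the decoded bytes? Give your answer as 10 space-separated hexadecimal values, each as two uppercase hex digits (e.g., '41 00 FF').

Answer: 50 06 39 C6 F6 54 CB CC 90 AF

Derivation:
After char 0 ('U'=20): chars_in_quartet=1 acc=0x14 bytes_emitted=0
After char 1 ('A'=0): chars_in_quartet=2 acc=0x500 bytes_emitted=0
After char 2 ('Y'=24): chars_in_quartet=3 acc=0x14018 bytes_emitted=0
After char 3 ('5'=57): chars_in_quartet=4 acc=0x500639 -> emit 50 06 39, reset; bytes_emitted=3
After char 4 ('x'=49): chars_in_quartet=1 acc=0x31 bytes_emitted=3
After char 5 ('v'=47): chars_in_quartet=2 acc=0xC6F bytes_emitted=3
After char 6 ('Z'=25): chars_in_quartet=3 acc=0x31BD9 bytes_emitted=3
After char 7 ('U'=20): chars_in_quartet=4 acc=0xC6F654 -> emit C6 F6 54, reset; bytes_emitted=6
After char 8 ('y'=50): chars_in_quartet=1 acc=0x32 bytes_emitted=6
After char 9 ('8'=60): chars_in_quartet=2 acc=0xCBC bytes_emitted=6
After char 10 ('y'=50): chars_in_quartet=3 acc=0x32F32 bytes_emitted=6
After char 11 ('Q'=16): chars_in_quartet=4 acc=0xCBCC90 -> emit CB CC 90, reset; bytes_emitted=9
After char 12 ('r'=43): chars_in_quartet=1 acc=0x2B bytes_emitted=9
After char 13 ('w'=48): chars_in_quartet=2 acc=0xAF0 bytes_emitted=9
Padding '==': partial quartet acc=0xAF0 -> emit AF; bytes_emitted=10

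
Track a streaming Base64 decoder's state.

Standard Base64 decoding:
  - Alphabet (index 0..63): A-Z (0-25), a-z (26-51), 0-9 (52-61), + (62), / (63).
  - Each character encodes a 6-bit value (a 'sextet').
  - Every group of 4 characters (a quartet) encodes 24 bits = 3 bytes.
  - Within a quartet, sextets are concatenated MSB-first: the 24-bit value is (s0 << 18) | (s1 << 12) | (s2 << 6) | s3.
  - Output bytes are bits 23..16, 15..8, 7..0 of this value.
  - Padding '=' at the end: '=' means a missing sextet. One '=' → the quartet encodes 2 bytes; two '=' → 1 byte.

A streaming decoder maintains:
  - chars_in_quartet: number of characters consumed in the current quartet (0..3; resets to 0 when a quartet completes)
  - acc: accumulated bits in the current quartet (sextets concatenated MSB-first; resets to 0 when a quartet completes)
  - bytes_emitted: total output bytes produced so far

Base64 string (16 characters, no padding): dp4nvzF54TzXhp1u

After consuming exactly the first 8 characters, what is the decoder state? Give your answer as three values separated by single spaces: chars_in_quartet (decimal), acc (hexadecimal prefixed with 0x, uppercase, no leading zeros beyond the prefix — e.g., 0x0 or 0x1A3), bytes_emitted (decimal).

After char 0 ('d'=29): chars_in_quartet=1 acc=0x1D bytes_emitted=0
After char 1 ('p'=41): chars_in_quartet=2 acc=0x769 bytes_emitted=0
After char 2 ('4'=56): chars_in_quartet=3 acc=0x1DA78 bytes_emitted=0
After char 3 ('n'=39): chars_in_quartet=4 acc=0x769E27 -> emit 76 9E 27, reset; bytes_emitted=3
After char 4 ('v'=47): chars_in_quartet=1 acc=0x2F bytes_emitted=3
After char 5 ('z'=51): chars_in_quartet=2 acc=0xBF3 bytes_emitted=3
After char 6 ('F'=5): chars_in_quartet=3 acc=0x2FCC5 bytes_emitted=3
After char 7 ('5'=57): chars_in_quartet=4 acc=0xBF3179 -> emit BF 31 79, reset; bytes_emitted=6

Answer: 0 0x0 6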